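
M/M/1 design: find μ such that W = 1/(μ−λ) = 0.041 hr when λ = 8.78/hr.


W = 1/(μ−λ) ⇒ μ − λ = 1/W = 1/0.041 = 24.3902
μ = λ + 1/W = 8.78 + 24.3902 = 33.1702 per hr

Final: 33.1702 /hr


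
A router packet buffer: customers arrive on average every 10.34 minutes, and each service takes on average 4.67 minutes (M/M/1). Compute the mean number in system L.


λ = 60/10.34 = 5.8027 /hr
μ = 60/4.67 = 12.8480 /hr
ρ = λ/μ = 5.8027/12.8480 = 0.4516
L = ρ/(1−ρ) = 0.4516/0.5484 = 0.8236

Final: 0.8236


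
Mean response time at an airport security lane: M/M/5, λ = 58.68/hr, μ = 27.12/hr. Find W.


a = 2.1637; ρ = 0.4327; P₀ = 0.113600
Lq = P₀·a^c·ρ/(c!(1−ρ)²) = 0.06038
Wq = Lq/λ = 0.06038/58.68 = 0.001029 hr
W = Wq + 1/μ = 0.001029 + 0.03687 = 0.03790 hr

Final: 0.03790 hr


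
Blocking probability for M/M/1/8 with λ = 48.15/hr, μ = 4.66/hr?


ρ = λ/μ = 48.15/4.66 = 10.3326
P_K = (1−ρ)ρ^K/(1−ρ^(K+1)) = (-9.3326·129922089.971642)/(1 − 1342435328.784239)
= -1212513238.812598/-1342435327.784239 = 0.903219

Final: 0.903219


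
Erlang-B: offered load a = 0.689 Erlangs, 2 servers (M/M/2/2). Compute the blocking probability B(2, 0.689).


B(c,a) = (a^c/c!) / Σ_{k=0}^{c} a^k/k!
a^2/2! = 0.237360
Σ terms (k=0..2): 1.00000 + 0.68900 + 0.23736 = 1.926360
B = 0.237360/1.926360 = 0.123217

Final: 0.123217


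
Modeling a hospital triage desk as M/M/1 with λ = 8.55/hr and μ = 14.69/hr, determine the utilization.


ρ = λ/μ = 8.55/14.69 = 0.5820

Final: 0.5820


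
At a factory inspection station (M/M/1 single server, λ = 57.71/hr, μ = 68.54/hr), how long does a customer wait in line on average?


ρ = 57.71/68.54 = 0.8420
Wq = ρ/(μ−λ) = 0.8420/(68.54 − 57.71) = 0.8420/10.83 = 0.07775 hr

Final: 0.07775 hr


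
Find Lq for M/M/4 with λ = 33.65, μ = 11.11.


a = λ/μ = 3.0288; ρ = a/4 = 0.7572
P₀ = 0.036116
Lq = P₀·a^c·ρ / (c!·(1−ρ)²) = 0.036116·84.15580·0.7572/(24·0.05895)
= 1.62664

Final: 1.62664


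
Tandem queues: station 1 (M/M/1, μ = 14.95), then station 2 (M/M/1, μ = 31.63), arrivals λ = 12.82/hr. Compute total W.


Each node sees arrival rate λ = 12.82/hr (tandem ⇒ throughput preserved).
W₁ = 1/(μ₁−λ) = 1/(14.95−12.82) = 0.46948 hr
W₂ = 1/(μ₂−λ) = 1/(31.63−12.82) = 0.05316 hr
W_total = W₁ + W₂ = 0.46948 + 0.05316 = 0.52265 hr

Final: 0.52265 hr


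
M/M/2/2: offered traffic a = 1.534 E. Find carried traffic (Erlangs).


B(2,1.534) = 0.317088 (Erlang-B)
Carried load = a(1 − B) = 1.534·(1 − 0.317088) = 1.534·0.682912 = 1.0476 E

Final: 1.0476 Erlangs


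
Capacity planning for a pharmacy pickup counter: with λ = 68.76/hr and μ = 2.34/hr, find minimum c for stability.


Stability requires cμ > λ ⇔ c > λ/μ.
λ/μ = 68.76/2.34 = 29.3846
Minimum integer c = ⌊29.3846⌋ + 1 = 30
Check: 30·2.34 = 70.20 > 68.76, while 29·2.34 = 67.86 ≤ 68.76

Final: 30 servers


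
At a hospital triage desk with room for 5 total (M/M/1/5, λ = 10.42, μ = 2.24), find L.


ρ = 10.42/2.24 = 4.6518
L = ρ[1 − (K+1)ρ^K + Kρ^(K+1)] / [(1−ρ)(1−ρ^(K+1))]
Numerator: 4.6518·(1 − 6·2178.203759 + 5·10132.537128) = 174881.386326
Denominator: (-3.6518)·(-10131.537128) = 36998.202548
L = 174881.386326/36998.202548 = 4.7268

Final: 4.7268


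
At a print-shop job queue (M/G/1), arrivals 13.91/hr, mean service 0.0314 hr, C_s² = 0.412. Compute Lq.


ρ = λ·E[S] = 13.91·0.0314 = 0.4368
Lq = ρ²(1+C_s²)/(2(1−ρ)) = 0.1908·(1+0.412)/(2·0.5632)
= 0.1908·1.4120/1.1265 = 0.23913

Final: 0.23913


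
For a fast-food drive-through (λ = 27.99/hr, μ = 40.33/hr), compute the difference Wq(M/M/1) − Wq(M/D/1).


ρ = 27.99/40.33 = 0.6940
Wq(M/M/1) = ρ/(μ−λ) = 0.6940/12.34 = 0.05624 hr
Wq(M/D/1) = ρ/(2(μ−λ)) = 0.02812 hr
Savings = 0.05624 − 0.02812 = 0.02812 hr

Final: 0.02812 hr


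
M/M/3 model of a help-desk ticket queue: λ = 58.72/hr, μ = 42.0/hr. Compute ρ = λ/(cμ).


ρ = λ/(cμ) = 58.72/(3·42.0) = 58.72/126.00 = 0.4660

Final: 0.4660


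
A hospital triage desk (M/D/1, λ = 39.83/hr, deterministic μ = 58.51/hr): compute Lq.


ρ = 39.83/58.51 = 0.6807
M/D/1: Lq = ρ²/(2(1−ρ)) = 0.4634/(2·0.3193) = 0.72574

Final: 0.72574


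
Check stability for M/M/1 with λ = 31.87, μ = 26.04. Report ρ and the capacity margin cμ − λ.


Total capacity cμ = 1·26.04 = 26.04/hr
ρ = λ/(cμ) = 31.87/26.04 = 1.2239
Stable ⇔ ρ < 1: NO
Spare capacity = cμ − λ = 26.04 − 31.87 = -5.83/hr

Final: ρ = 1.2239; unstable; margin = -5.83/hr


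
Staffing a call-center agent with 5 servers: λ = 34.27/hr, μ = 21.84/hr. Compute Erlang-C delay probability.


a = λ/μ = 1.5691; ρ = a/5 = 0.3138
P₀ = 0.207801 (from M/M/c formula)
C(c,a) = [a^c/(c!(1−ρ))]·P₀ = [9.51278/(120·0.6862)]·0.207801
= 0.11553·0.207801 = 0.024007

Final: 0.024007


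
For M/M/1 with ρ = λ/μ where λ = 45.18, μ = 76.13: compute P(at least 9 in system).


ρ = 45.18/76.13 = 0.5935
P(N ≥ n) = ρ^n = 0.5935^9 = 0.009131

Final: 0.009131


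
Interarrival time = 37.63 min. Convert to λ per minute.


λ = 1/(interarrival time) in consistent units.
1 minute = 1 min, so λ = 1/37.63 = 0.02657 per minute

Final: 0.02657 /min


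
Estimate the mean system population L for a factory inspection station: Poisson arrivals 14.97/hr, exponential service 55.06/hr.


ρ = λ/μ = 14.97/55.06 = 0.2719
L = ρ/(1−ρ) = 0.2719/(1 − 0.2719) = 0.2719/0.7281 = 0.3734

Final: 0.3734


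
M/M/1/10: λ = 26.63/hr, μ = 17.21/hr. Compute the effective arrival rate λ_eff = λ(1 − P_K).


ρ = 1.5474; P_K = (1−ρ)ρ^10/(1−ρ^11) = 0.356666
λ_eff = λ(1 − P_K) = 26.63·(1 − 0.356666) = 26.63·0.643334 = 17.1320 /hr

Final: 17.1320 /hr


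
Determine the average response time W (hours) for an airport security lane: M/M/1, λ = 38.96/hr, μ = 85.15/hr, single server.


W = 1/(μ−λ) = 1/(85.15 − 38.96) = 1/46.19 = 0.02165 hr

Final: 0.02165 hr


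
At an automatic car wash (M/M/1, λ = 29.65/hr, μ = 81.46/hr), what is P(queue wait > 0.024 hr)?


ρ = 29.65/81.46 = 0.3640
P(Wq > t) = ρ·e^{−(μ−λ)t} = 0.3640·e^{−1.2434}
= 0.3640·0.288390 = 0.104969

Final: 0.104969


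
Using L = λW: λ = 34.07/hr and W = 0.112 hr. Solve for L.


L = λW = 34.07·0.112 = 3.8158

Final: 3.8158


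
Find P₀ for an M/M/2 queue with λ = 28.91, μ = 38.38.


a = λ/μ = 28.91/38.38 = 0.7533; ρ = a/c = 0.3766
Σ_{k=0}^{1} a^k/k! (terms k=0..1) = 1.00000 + 0.75326 = 1.75326
Tail: a^2/(2!(1−ρ)) = 0.56740/(2·0.6234) = 0.45510
P₀ = 1/(1.75326 + 0.45510) = 1/2.20836 = 0.452825

Final: 0.452825


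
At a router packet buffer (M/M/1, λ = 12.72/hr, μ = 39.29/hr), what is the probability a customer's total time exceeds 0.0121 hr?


W ~ Exponential(μ−λ) for M/M/1.
μ − λ = 39.29 − 12.72 = 26.5700
P(W > t) = e^{−(μ−λ)t} = e^{−0.3215} = 0.725063

Final: 0.725063


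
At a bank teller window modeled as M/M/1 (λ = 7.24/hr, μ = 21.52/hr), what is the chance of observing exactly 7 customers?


ρ = 7.24/21.52 = 0.3364
P_n = (1−ρ)·ρ^n = (1 − 0.3364)·0.3364^7 = 0.6636·0.0004878 = 0.0003237

Final: 0.0003237


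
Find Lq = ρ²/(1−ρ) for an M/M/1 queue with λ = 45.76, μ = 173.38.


ρ = 45.76/173.38 = 0.2639
Lq = ρ²/(1−ρ) = 0.06966/0.7361 = 0.09464

Final: 0.09464


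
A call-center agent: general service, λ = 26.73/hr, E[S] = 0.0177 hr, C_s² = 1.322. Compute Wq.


ρ = λ·E[S] = 26.73·0.0177 = 0.4731
E[S²] = E[S]²(1+C_s²) = 0.0177²·(1+1.322) = 0.0007275
Wq = λ·E[S²]/(2(1−ρ)) = 26.73·0.0007275/(2·0.5269) = 0.01845 hr

Final: 0.01845 hr


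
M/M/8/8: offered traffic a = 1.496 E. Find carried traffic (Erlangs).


B(8,1.496) = 0.0001394 (Erlang-B)
Carried load = a(1 − B) = 1.496·(1 − 0.0001394) = 1.496·0.999861 = 1.4958 E

Final: 1.4958 Erlangs


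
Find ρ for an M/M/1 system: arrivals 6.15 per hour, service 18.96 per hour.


ρ = λ/μ = 6.15/18.96 = 0.3244

Final: 0.3244


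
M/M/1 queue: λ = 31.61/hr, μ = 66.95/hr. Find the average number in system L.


ρ = λ/μ = 31.61/66.95 = 0.4721
L = ρ/(1−ρ) = 0.4721/(1 − 0.4721) = 0.4721/0.5279 = 0.8945

Final: 0.8945


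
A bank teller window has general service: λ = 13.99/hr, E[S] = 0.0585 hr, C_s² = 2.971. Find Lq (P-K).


ρ = λ·E[S] = 13.99·0.0585 = 0.8184
Lq = ρ²(1+C_s²)/(2(1−ρ)) = 0.6698·(1+2.971)/(2·0.1816)
= 0.6698·3.9710/0.3632 = 7.32381

Final: 7.32381


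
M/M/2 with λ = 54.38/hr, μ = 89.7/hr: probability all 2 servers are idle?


a = λ/μ = 54.38/89.7 = 0.6062; ρ = a/c = 0.3031
Σ_{k=0}^{1} a^k/k! (terms k=0..1) = 1.00000 + 0.60624 = 1.60624
Tail: a^2/(2!(1−ρ)) = 0.36753/(2·0.6969) = 0.26370
P₀ = 1/(1.60624 + 0.26370) = 1/1.86994 = 0.534776

Final: 0.534776


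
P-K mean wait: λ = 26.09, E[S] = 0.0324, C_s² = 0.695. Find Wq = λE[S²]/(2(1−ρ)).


ρ = λ·E[S] = 26.09·0.0324 = 0.8453
E[S²] = E[S]²(1+C_s²) = 0.0324²·(1+0.695) = 0.001779
Wq = λ·E[S²]/(2(1−ρ)) = 26.09·0.001779/(2·0.1547) = 0.15006 hr

Final: 0.15006 hr


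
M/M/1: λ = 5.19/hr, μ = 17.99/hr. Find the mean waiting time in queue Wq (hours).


ρ = 5.19/17.99 = 0.2885
Wq = ρ/(μ−λ) = 0.2885/(17.99 − 5.19) = 0.2885/12.80 = 0.02254 hr

Final: 0.02254 hr


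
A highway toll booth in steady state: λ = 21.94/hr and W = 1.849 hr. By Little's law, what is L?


L = λW = 21.94·1.849 = 40.5671

Final: 40.5671


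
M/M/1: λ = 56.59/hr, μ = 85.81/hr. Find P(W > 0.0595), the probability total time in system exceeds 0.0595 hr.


W ~ Exponential(μ−λ) for M/M/1.
μ − λ = 85.81 − 56.59 = 29.2200
P(W > t) = e^{−(μ−λ)t} = e^{−1.7386} = 0.175768

Final: 0.175768


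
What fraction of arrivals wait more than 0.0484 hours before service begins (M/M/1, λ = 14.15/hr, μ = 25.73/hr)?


ρ = 14.15/25.73 = 0.5499
P(Wq > t) = ρ·e^{−(μ−λ)t} = 0.5499·e^{−0.5605}
= 0.5499·0.570940 = 0.313983

Final: 0.313983


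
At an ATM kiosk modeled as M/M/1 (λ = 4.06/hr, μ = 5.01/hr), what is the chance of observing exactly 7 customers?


ρ = 4.06/5.01 = 0.8104
P_n = (1−ρ)·ρ^n = (1 − 0.8104)·0.8104^7 = 0.1896·0.229519 = 0.043522

Final: 0.043522


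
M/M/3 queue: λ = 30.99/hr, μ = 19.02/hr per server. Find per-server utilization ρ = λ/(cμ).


ρ = λ/(cμ) = 30.99/(3·19.02) = 30.99/57.06 = 0.5431

Final: 0.5431


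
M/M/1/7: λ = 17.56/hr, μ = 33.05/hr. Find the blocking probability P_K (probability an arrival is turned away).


ρ = λ/μ = 17.56/33.05 = 0.5313
P_K = (1−ρ)ρ^K/(1−ρ^(K+1)) = (0.4687·0.011953)/(1 − 0.006351)
= 0.005602/0.993649 = 0.005638

Final: 0.005638


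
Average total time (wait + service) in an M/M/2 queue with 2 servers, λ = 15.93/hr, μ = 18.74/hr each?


a = 0.8501; ρ = 0.4250; P₀ = 0.403482
Lq = P₀·a^c·ρ/(c!(1−ρ)²) = 0.18742
Wq = Lq/λ = 0.18742/15.93 = 0.01177 hr
W = Wq + 1/μ = 0.01177 + 0.05336 = 0.06513 hr

Final: 0.06513 hr


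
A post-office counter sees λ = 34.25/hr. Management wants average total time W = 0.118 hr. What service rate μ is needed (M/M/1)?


W = 1/(μ−λ) ⇒ μ − λ = 1/W = 1/0.118 = 8.4746
μ = λ + 1/W = 34.25 + 8.4746 = 42.7246 per hr

Final: 42.7246 /hr


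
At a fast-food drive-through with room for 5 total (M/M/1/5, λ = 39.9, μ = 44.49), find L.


ρ = 39.9/44.49 = 0.8968
L = ρ[1 − (K+1)ρ^K + Kρ^(K+1)] / [(1−ρ)(1−ρ^(K+1))]
Numerator: 0.8968·(1 − 6·0.580166 + 5·0.520311) = 0.108119
Denominator: (0.1032)·(0.479689) = 0.049489
L = 0.108119/0.049489 = 2.1847

Final: 2.1847


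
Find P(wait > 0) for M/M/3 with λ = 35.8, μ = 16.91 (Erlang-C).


a = λ/μ = 2.1171; ρ = a/3 = 0.7057
P₀ = 0.093181 (from M/M/c formula)
C(c,a) = [a^c/(c!(1−ρ))]·P₀ = [9.48895/(6·0.2943)]·0.093181
= 5.37368·0.093181 = 0.500725

Final: 0.500725


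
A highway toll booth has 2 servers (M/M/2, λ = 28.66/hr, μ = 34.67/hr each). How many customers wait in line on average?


a = λ/μ = 0.8267; ρ = a/2 = 0.4133
P₀ = 0.415102
Lq = P₀·a^c·ρ / (c!·(1−ρ)²) = 0.415102·0.68335·0.4133/(2·0.34419)
= 0.17032

Final: 0.17032


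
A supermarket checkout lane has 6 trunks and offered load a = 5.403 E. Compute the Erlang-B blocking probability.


B(c,a) = (a^c/c!) / Σ_{k=0}^{c} a^k/k!
a^6/6! = 34.552328
Σ terms (k=0..6): 1.00000 + 5.40300 + 14.59620 + 26.28776 + 35.50820 + 38.37016 + 34.55233 = 155.717652
B = 34.552328/155.717652 = 0.221891

Final: 0.221891


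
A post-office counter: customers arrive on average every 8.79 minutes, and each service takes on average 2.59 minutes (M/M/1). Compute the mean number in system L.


λ = 60/8.79 = 6.8259 /hr
μ = 60/2.59 = 23.1660 /hr
ρ = λ/μ = 6.8259/23.1660 = 0.2947
L = ρ/(1−ρ) = 0.2947/0.7053 = 0.4177

Final: 0.4177


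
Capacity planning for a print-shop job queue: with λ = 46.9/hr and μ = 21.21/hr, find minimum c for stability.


Stability requires cμ > λ ⇔ c > λ/μ.
λ/μ = 46.9/21.21 = 2.2112
Minimum integer c = ⌊2.2112⌋ + 1 = 3
Check: 3·21.21 = 63.63 > 46.9, while 2·21.21 = 42.42 ≤ 46.9

Final: 3 servers


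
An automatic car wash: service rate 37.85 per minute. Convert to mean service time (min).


Mean service time = 1/μ = 1/37.85 minute = 0.02642 minute
In minutes: 0.02642 × 1 = 0.02642 min

Final: 0.02642 min


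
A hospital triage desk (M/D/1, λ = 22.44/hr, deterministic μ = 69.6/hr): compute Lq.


ρ = 22.44/69.6 = 0.3224
M/D/1: Lq = ρ²/(2(1−ρ)) = 0.1040/(2·0.6776) = 0.07671

Final: 0.07671


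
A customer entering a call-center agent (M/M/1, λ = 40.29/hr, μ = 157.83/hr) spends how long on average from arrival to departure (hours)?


W = 1/(μ−λ) = 1/(157.83 − 40.29) = 1/117.54 = 0.008508 hr

Final: 0.008508 hr


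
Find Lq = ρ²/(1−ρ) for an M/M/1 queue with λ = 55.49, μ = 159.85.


ρ = 55.49/159.85 = 0.3471
Lq = ρ²/(1−ρ) = 0.1205/0.6529 = 0.1846

Final: 0.1846


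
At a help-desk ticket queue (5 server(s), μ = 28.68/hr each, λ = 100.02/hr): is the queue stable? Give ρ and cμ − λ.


Total capacity cμ = 5·28.68 = 143.40/hr
ρ = λ/(cμ) = 100.02/143.40 = 0.6975
Stable ⇔ ρ < 1: YES
Spare capacity = cμ − λ = 143.40 − 100.02 = 43.38/hr

Final: ρ = 0.6975; stable; margin = 43.38/hr


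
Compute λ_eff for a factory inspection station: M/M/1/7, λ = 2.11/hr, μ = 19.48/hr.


ρ = 0.1083; P_K = (1−ρ)ρ^7/(1−ρ^8) = 0.0000001560
λ_eff = λ(1 − P_K) = 2.11·(1 − 0.0000001560) = 2.11·1.000000 = 2.1100 /hr

Final: 2.1100 /hr


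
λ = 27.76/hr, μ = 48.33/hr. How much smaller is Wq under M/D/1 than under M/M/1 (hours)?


ρ = 27.76/48.33 = 0.5744
Wq(M/M/1) = ρ/(μ−λ) = 0.5744/20.57 = 0.02792 hr
Wq(M/D/1) = ρ/(2(μ−λ)) = 0.01396 hr
Savings = 0.02792 − 0.01396 = 0.01396 hr

Final: 0.01396 hr


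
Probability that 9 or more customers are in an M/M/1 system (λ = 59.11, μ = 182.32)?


ρ = 59.11/182.32 = 0.3242
P(N ≥ n) = ρ^n = 0.3242^9 = 0.00003958

Final: 0.00003958


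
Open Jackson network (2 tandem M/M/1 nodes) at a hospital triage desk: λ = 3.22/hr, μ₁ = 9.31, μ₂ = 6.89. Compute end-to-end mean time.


Each node sees arrival rate λ = 3.22/hr (tandem ⇒ throughput preserved).
W₁ = 1/(μ₁−λ) = 1/(9.31−3.22) = 0.16420 hr
W₂ = 1/(μ₂−λ) = 1/(6.89−3.22) = 0.27248 hr
W_total = W₁ + W₂ = 0.16420 + 0.27248 = 0.43668 hr

Final: 0.43668 hr


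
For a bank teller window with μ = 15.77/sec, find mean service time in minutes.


Mean service time = 1/μ = 1/15.77 second = 0.06341 second
In minutes: 0.06341 × 0.0166667 = 0.001057 min

Final: 0.001057 min


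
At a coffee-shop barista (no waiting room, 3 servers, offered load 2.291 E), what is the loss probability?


B(c,a) = (a^c/c!) / Σ_{k=0}^{c} a^k/k!
a^3/3! = 2.004121
Σ terms (k=0..3): 1.00000 + 2.29100 + 2.62434 + 2.00412 = 7.919462
B = 2.004121/7.919462 = 0.253063

Final: 0.253063


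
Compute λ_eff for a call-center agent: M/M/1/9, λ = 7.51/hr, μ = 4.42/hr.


ρ = 1.6991; P_K = (1−ρ)ρ^9/(1−ρ^10) = 0.413514
λ_eff = λ(1 − P_K) = 7.51·(1 − 0.413514) = 7.51·0.586486 = 4.4045 /hr

Final: 4.4045 /hr


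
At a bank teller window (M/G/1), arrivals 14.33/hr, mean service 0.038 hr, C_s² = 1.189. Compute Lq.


ρ = λ·E[S] = 14.33·0.038 = 0.5445
Lq = ρ²(1+C_s²)/(2(1−ρ)) = 0.2965·(1+1.189)/(2·0.4555)
= 0.2965·2.1890/0.9109 = 0.71257

Final: 0.71257


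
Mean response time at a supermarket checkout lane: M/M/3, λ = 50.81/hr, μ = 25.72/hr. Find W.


a = 1.9755; ρ = 0.6585; P₀ = 0.115082
Lq = P₀·a^c·ρ/(c!(1−ρ)²) = 0.83497
Wq = Lq/λ = 0.83497/50.81 = 0.01643 hr
W = Wq + 1/μ = 0.01643 + 0.03888 = 0.05531 hr

Final: 0.05531 hr


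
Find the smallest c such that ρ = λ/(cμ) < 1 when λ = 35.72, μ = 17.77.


Stability requires cμ > λ ⇔ c > λ/μ.
λ/μ = 35.72/17.77 = 2.0101
Minimum integer c = ⌊2.0101⌋ + 1 = 3
Check: 3·17.77 = 53.31 > 35.72, while 2·17.77 = 35.54 ≤ 35.72

Final: 3 servers


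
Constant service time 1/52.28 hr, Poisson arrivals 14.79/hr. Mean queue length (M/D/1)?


ρ = 14.79/52.28 = 0.2829
M/D/1: Lq = ρ²/(2(1−ρ)) = 0.08003/(2·0.7171) = 0.05580

Final: 0.05580


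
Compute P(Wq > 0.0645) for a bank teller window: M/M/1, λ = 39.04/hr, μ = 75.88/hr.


ρ = 39.04/75.88 = 0.5145
P(Wq > t) = ρ·e^{−(μ−λ)t} = 0.5145·e^{−2.3762}
= 0.5145·0.092905 = 0.047799

Final: 0.047799


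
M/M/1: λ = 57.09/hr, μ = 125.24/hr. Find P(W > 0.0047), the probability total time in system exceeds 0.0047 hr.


W ~ Exponential(μ−λ) for M/M/1.
μ − λ = 125.24 − 57.09 = 68.1500
P(W > t) = e^{−(μ−λ)t} = e^{−0.3203} = 0.725928

Final: 0.725928


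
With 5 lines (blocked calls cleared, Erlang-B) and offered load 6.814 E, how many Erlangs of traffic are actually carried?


B(5,6.814) = 0.413563 (Erlang-B)
Carried load = a(1 − B) = 6.814·(1 − 0.413563) = 6.814·0.586437 = 3.9960 E

Final: 3.9960 Erlangs


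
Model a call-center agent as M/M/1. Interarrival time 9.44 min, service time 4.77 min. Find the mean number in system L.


λ = 60/9.44 = 6.3559 /hr
μ = 60/4.77 = 12.5786 /hr
ρ = λ/μ = 6.3559/12.5786 = 0.5053
L = ρ/(1−ρ) = 0.5053/0.4947 = 1.0214

Final: 1.0214


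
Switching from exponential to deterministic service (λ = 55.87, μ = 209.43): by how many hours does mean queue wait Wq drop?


ρ = 55.87/209.43 = 0.2668
Wq(M/M/1) = ρ/(μ−λ) = 0.2668/153.56 = 0.001737 hr
Wq(M/D/1) = ρ/(2(μ−λ)) = 0.0008686 hr
Savings = 0.001737 − 0.0008686 = 0.0008686 hr

Final: 0.0008686 hr


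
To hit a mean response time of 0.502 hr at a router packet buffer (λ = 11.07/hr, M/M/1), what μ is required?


W = 1/(μ−λ) ⇒ μ − λ = 1/W = 1/0.502 = 1.9920
μ = λ + 1/W = 11.07 + 1.9920 = 13.0620 per hr

Final: 13.0620 /hr


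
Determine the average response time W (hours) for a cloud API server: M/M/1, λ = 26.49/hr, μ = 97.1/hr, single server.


W = 1/(μ−λ) = 1/(97.1 − 26.49) = 1/70.61 = 0.01416 hr

Final: 0.01416 hr


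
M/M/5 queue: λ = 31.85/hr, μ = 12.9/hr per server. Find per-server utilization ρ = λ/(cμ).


ρ = λ/(cμ) = 31.85/(5·12.9) = 31.85/64.50 = 0.4938

Final: 0.4938


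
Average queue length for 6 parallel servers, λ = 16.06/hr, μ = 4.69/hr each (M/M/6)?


a = λ/μ = 3.4243; ρ = a/6 = 0.5707
P₀ = 0.031399
Lq = P₀·a^c·ρ / (c!·(1−ρ)²) = 0.031399·1612.26412·0.5707/(720·0.18428)
= 0.21775

Final: 0.21775


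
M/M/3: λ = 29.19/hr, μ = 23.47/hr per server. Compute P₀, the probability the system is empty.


a = λ/μ = 29.19/23.47 = 1.2437; ρ = a/c = 0.4146
Σ_{k=0}^{2} a^k/k! (terms k=0..2) = 1.00000 + 1.24372 + 0.77341 = 3.01713
Tail: a^3/(3!(1−ρ)) = 1.92381/(6·0.5854) = 0.54769
P₀ = 1/(3.01713 + 0.54769) = 1/3.56482 = 0.280519

Final: 0.280519


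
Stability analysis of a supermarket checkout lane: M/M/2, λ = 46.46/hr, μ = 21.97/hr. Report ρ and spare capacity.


Total capacity cμ = 2·21.97 = 43.94/hr
ρ = λ/(cμ) = 46.46/43.94 = 1.0574
Stable ⇔ ρ < 1: NO
Spare capacity = cμ − λ = 43.94 − 46.46 = -2.52/hr

Final: ρ = 1.0574; unstable; margin = -2.52/hr


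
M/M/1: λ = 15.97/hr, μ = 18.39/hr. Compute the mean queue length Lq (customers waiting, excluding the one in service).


ρ = 15.97/18.39 = 0.8684
Lq = ρ²/(1−ρ) = 0.7541/0.1316 = 5.7308

Final: 5.7308


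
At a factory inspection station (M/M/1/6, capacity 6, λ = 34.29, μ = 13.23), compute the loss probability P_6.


ρ = λ/μ = 34.29/13.23 = 2.5918
P_K = (1−ρ)ρ^K/(1−ρ^(K+1)) = (-1.5918·303.141814)/(1 − 785.694090)
= -482.552276/-784.694090 = 0.614956

Final: 0.614956


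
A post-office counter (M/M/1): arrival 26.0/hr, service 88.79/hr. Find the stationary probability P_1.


ρ = 26.0/88.79 = 0.2928
P_n = (1−ρ)·ρ^n = (1 − 0.2928)·0.2928^1 = 0.7072·0.292826 = 0.207079

Final: 0.207079


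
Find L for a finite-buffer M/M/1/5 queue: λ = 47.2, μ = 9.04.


ρ = 47.2/9.04 = 5.2212
L = ρ[1 − (K+1)ρ^K + Kρ^(K+1)] / [(1−ρ)(1−ρ^(K+1))]
Numerator: 5.2212·(1 − 6·3880.322668 + 5·20260.091805) = 407358.571509
Denominator: (-4.2212)·(-20259.091805) = 85518.467176
L = 407358.571509/85518.467176 = 4.7634

Final: 4.7634


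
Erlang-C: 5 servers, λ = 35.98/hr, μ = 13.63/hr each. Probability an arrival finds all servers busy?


a = λ/μ = 2.6398; ρ = a/5 = 0.5280
P₀ = 0.069080 (from M/M/c formula)
C(c,a) = [a^c/(c!(1−ρ))]·P₀ = [128.18184/(120·0.4720)]·0.069080
= 2.26287·0.069080 = 0.156320

Final: 0.156320


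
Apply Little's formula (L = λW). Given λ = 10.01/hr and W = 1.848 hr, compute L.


L = λW = 10.01·1.848 = 18.4985

Final: 18.4985


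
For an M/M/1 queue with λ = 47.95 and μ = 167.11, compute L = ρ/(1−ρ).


ρ = λ/μ = 47.95/167.11 = 0.2869
L = ρ/(1−ρ) = 0.2869/(1 − 0.2869) = 0.2869/0.7131 = 0.4024

Final: 0.4024


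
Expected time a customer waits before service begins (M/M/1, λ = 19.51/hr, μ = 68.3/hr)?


ρ = 19.51/68.3 = 0.2857
Wq = ρ/(μ−λ) = 0.2857/(68.3 − 19.51) = 0.2857/48.79 = 0.005855 hr

Final: 0.005855 hr


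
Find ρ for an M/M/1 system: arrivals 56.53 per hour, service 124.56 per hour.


ρ = λ/μ = 56.53/124.56 = 0.4538

Final: 0.4538


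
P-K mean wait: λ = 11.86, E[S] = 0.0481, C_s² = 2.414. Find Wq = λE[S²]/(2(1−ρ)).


ρ = λ·E[S] = 11.86·0.0481 = 0.5705
E[S²] = E[S]²(1+C_s²) = 0.0481²·(1+2.414) = 0.007899
Wq = λ·E[S²]/(2(1−ρ)) = 11.86·0.007899/(2·0.4295) = 0.10905 hr

Final: 0.10905 hr


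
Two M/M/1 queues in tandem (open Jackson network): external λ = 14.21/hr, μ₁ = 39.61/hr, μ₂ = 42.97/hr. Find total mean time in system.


Each node sees arrival rate λ = 14.21/hr (tandem ⇒ throughput preserved).
W₁ = 1/(μ₁−λ) = 1/(39.61−14.21) = 0.03937 hr
W₂ = 1/(μ₂−λ) = 1/(42.97−14.21) = 0.03477 hr
W_total = W₁ + W₂ = 0.03937 + 0.03477 = 0.07414 hr

Final: 0.07414 hr


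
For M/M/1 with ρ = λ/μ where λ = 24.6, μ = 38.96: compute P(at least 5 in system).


ρ = 24.6/38.96 = 0.6314
P(N ≥ n) = ρ^n = 0.6314^5 = 0.100365

Final: 0.100365


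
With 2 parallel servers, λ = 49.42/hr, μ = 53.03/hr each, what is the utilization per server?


ρ = λ/(cμ) = 49.42/(2·53.03) = 49.42/106.06 = 0.4660

Final: 0.4660


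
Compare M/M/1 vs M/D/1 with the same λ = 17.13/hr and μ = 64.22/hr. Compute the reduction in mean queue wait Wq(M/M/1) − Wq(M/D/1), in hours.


ρ = 17.13/64.22 = 0.2667
Wq(M/M/1) = ρ/(μ−λ) = 0.2667/47.09 = 0.005664 hr
Wq(M/D/1) = ρ/(2(μ−λ)) = 0.002832 hr
Savings = 0.005664 − 0.002832 = 0.002832 hr

Final: 0.002832 hr


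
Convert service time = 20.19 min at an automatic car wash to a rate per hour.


μ = 1/(service time) in consistent units.
1 hour = 60 min, so μ = 60/20.19 = 2.9718 per hour

Final: 2.9718 /hr


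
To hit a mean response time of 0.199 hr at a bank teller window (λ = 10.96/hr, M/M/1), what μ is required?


W = 1/(μ−λ) ⇒ μ − λ = 1/W = 1/0.199 = 5.0251
μ = λ + 1/W = 10.96 + 5.0251 = 15.9851 per hr

Final: 15.9851 /hr


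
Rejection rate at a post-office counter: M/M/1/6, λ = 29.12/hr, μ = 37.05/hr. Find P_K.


ρ = λ/μ = 29.12/37.05 = 0.7860
P_K = (1−ρ)ρ^K/(1−ρ^(K+1)) = (0.2140·0.235732)/(1 − 0.185277)
= 0.050455/0.814723 = 0.061929

Final: 0.061929


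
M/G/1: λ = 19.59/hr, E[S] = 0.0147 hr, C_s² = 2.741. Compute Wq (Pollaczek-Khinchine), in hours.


ρ = λ·E[S] = 19.59·0.0147 = 0.2880
E[S²] = E[S]²(1+C_s²) = 0.0147²·(1+2.741) = 0.0008084
Wq = λ·E[S²]/(2(1−ρ)) = 19.59·0.0008084/(2·0.7120) = 0.01112 hr

Final: 0.01112 hr


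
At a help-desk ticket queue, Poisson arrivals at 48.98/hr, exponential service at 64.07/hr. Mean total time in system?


W = 1/(μ−λ) = 1/(64.07 − 48.98) = 1/15.09 = 0.06627 hr

Final: 0.06627 hr


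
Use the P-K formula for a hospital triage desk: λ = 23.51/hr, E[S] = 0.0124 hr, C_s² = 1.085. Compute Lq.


ρ = λ·E[S] = 23.51·0.0124 = 0.2915
Lq = ρ²(1+C_s²)/(2(1−ρ)) = 0.08499·(1+1.085)/(2·0.7085)
= 0.08499·2.0850/1.4170 = 0.12505

Final: 0.12505


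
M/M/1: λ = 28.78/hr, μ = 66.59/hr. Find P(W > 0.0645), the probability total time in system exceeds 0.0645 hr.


W ~ Exponential(μ−λ) for M/M/1.
μ − λ = 66.59 − 28.78 = 37.8100
P(W > t) = e^{−(μ−λ)t} = e^{−2.4387} = 0.087270

Final: 0.087270


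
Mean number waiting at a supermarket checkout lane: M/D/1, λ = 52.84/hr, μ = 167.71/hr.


ρ = 52.84/167.71 = 0.3151
M/D/1: Lq = ρ²/(2(1−ρ)) = 0.09927/(2·0.6849) = 0.07247

Final: 0.07247


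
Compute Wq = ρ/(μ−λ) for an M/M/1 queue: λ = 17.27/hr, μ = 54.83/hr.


ρ = 17.27/54.83 = 0.3150
Wq = ρ/(μ−λ) = 0.3150/(54.83 − 17.27) = 0.3150/37.56 = 0.008386 hr

Final: 0.008386 hr


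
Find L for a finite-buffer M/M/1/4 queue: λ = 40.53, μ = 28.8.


ρ = 40.53/28.8 = 1.4073
L = ρ[1 − (K+1)ρ^K + Kρ^(K+1)] / [(1−ρ)(1−ρ^(K+1))]
Numerator: 1.4073·(1 − 5·3.922261 + 4·5.519765) = 4.880144
Denominator: (-0.4073)·(-4.519765) = 1.840863
L = 4.880144/1.840863 = 2.6510

Final: 2.6510


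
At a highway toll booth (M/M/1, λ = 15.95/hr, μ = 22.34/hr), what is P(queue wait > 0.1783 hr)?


ρ = 15.95/22.34 = 0.7140
P(Wq > t) = ρ·e^{−(μ−λ)t} = 0.7140·e^{−1.1393}
= 0.7140·0.320031 = 0.228491

Final: 0.228491


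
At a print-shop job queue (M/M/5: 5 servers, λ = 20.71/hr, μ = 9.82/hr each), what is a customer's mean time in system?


a = 2.1090; ρ = 0.4218; P₀ = 0.120168
Lq = P₀·a^c·ρ/(c!(1−ρ)²) = 0.05271
Wq = Lq/λ = 0.05271/20.71 = 0.002545 hr
W = Wq + 1/μ = 0.002545 + 0.10183 = 0.10438 hr

Final: 0.10438 hr


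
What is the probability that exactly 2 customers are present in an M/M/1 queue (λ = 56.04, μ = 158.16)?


ρ = 56.04/158.16 = 0.3543
P_n = (1−ρ)·ρ^n = (1 − 0.3543)·0.3543^2 = 0.6457·0.125546 = 0.081062

Final: 0.081062


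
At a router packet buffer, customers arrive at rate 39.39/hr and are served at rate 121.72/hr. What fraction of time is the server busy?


ρ = λ/μ = 39.39/121.72 = 0.3236

Final: 0.3236


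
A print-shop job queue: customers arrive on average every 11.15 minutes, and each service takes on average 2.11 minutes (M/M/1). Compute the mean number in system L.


λ = 60/11.15 = 5.3812 /hr
μ = 60/2.11 = 28.4360 /hr
ρ = λ/μ = 5.3812/28.4360 = 0.1892
L = ρ/(1−ρ) = 0.1892/0.8108 = 0.2334

Final: 0.2334


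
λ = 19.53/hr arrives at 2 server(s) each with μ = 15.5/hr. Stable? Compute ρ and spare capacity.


Total capacity cμ = 2·15.5 = 31.00/hr
ρ = λ/(cμ) = 19.53/31.00 = 0.6300
Stable ⇔ ρ < 1: YES
Spare capacity = cμ − λ = 31.00 − 19.53 = 11.47/hr

Final: ρ = 0.6300; stable; margin = 11.47/hr


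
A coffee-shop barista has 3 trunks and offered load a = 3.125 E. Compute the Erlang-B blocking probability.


B(c,a) = (a^c/c!) / Σ_{k=0}^{c} a^k/k!
a^3/3! = 5.086263
Σ terms (k=0..3): 1.00000 + 3.12500 + 4.88281 + 5.08626 = 14.094076
B = 5.086263/14.094076 = 0.360880

Final: 0.360880


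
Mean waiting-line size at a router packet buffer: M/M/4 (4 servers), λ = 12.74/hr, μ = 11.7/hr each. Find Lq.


a = λ/μ = 1.0889; ρ = a/4 = 0.2722
P₀ = 0.335864
Lq = P₀·a^c·ρ / (c!·(1−ρ)²) = 0.335864·1.40583·0.2722/(24·0.52966)
= 0.01011

Final: 0.01011


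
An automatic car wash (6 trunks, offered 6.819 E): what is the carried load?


B(6,6.819) = 0.319894 (Erlang-B)
Carried load = a(1 − B) = 6.819·(1 − 0.319894) = 6.819·0.680106 = 4.6376 E

Final: 4.6376 Erlangs


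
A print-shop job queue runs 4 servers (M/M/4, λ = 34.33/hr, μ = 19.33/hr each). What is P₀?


a = λ/μ = 34.33/19.33 = 1.7760; ρ = a/c = 0.4440
Σ_{k=0}^{3} a^k/k! (terms k=0..3) = 1.00000 + 1.77600 + 1.57708 + 0.93363 = 5.28671
Tail: a^4/(4!(1−ρ)) = 9.94873/(24·0.5560) = 0.74556
P₀ = 1/(5.28671 + 0.74556) = 1/6.03226 = 0.165775

Final: 0.165775


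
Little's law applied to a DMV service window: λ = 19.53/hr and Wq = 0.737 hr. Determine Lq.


Lq = λWq = 19.53·0.737 = 14.3936

Final: 14.3936


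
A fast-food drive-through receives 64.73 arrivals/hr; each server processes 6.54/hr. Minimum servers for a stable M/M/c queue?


Stability requires cμ > λ ⇔ c > λ/μ.
λ/μ = 64.73/6.54 = 9.8976
Minimum integer c = ⌊9.8976⌋ + 1 = 10
Check: 10·6.54 = 65.40 > 64.73, while 9·6.54 = 58.86 ≤ 64.73

Final: 10 servers


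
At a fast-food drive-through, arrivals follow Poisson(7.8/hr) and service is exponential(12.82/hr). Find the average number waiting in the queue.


ρ = 7.8/12.82 = 0.6084
Lq = ρ²/(1−ρ) = 0.3702/0.3916 = 0.9454

Final: 0.9454


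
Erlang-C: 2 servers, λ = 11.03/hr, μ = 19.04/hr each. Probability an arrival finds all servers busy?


a = λ/μ = 0.5793; ρ = a/2 = 0.2897
P₀ = 0.550804 (from M/M/c formula)
C(c,a) = [a^c/(c!(1−ρ))]·P₀ = [0.33560/(2·0.7103)]·0.550804
= 0.23622·0.550804 = 0.130111

Final: 0.130111


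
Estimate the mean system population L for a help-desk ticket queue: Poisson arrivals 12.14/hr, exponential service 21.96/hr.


ρ = λ/μ = 12.14/21.96 = 0.5528
L = ρ/(1−ρ) = 0.5528/(1 − 0.5528) = 0.5528/0.4472 = 1.2363

Final: 1.2363


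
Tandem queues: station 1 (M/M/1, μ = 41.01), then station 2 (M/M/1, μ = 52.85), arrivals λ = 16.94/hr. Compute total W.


Each node sees arrival rate λ = 16.94/hr (tandem ⇒ throughput preserved).
W₁ = 1/(μ₁−λ) = 1/(41.01−16.94) = 0.04155 hr
W₂ = 1/(μ₂−λ) = 1/(52.85−16.94) = 0.02785 hr
W_total = W₁ + W₂ = 0.04155 + 0.02785 = 0.06939 hr

Final: 0.06939 hr


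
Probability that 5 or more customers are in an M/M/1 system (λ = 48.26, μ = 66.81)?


ρ = 48.26/66.81 = 0.7223
P(N ≥ n) = ρ^n = 0.7223^5 = 0.196666

Final: 0.196666


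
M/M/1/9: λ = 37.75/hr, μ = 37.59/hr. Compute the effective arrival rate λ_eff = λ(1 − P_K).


ρ = 1.0043; P_K = (1−ρ)ρ^9/(1−ρ^10) = 0.101922
λ_eff = λ(1 − P_K) = 37.75·(1 − 0.101922) = 37.75·0.898078 = 33.9024 /hr

Final: 33.9024 /hr


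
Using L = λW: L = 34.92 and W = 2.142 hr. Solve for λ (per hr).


λ = L/W = 34.92/2.142 = 16.3025 /hr

Final: 16.3025 /hr


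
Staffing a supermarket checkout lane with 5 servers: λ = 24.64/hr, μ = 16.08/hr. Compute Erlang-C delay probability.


a = λ/μ = 1.5323; ρ = a/5 = 0.3065
P₀ = 0.215644 (from M/M/c formula)
C(c,a) = [a^c/(c!(1−ρ))]·P₀ = [8.44838/(120·0.6935)]·0.215644
= 0.10151·0.215644 = 0.021891

Final: 0.021891


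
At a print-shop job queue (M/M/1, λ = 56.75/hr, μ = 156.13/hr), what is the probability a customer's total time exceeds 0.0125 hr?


W ~ Exponential(μ−λ) for M/M/1.
μ − λ = 156.13 − 56.75 = 99.3800
P(W > t) = e^{−(μ−λ)t} = e^{−1.2423} = 0.288734

Final: 0.288734


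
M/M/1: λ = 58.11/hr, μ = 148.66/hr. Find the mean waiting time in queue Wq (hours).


ρ = 58.11/148.66 = 0.3909
Wq = ρ/(μ−λ) = 0.3909/(148.66 − 58.11) = 0.3909/90.55 = 0.004317 hr

Final: 0.004317 hr


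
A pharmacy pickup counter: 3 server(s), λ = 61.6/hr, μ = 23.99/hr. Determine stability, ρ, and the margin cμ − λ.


Total capacity cμ = 3·23.99 = 71.97/hr
ρ = λ/(cμ) = 61.6/71.97 = 0.8559
Stable ⇔ ρ < 1: YES
Spare capacity = cμ − λ = 71.97 − 61.6 = 10.37/hr

Final: ρ = 0.8559; stable; margin = 10.37/hr


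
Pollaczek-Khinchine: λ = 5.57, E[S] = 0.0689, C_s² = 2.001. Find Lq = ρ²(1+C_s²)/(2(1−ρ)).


ρ = λ·E[S] = 5.57·0.0689 = 0.3838
Lq = ρ²(1+C_s²)/(2(1−ρ)) = 0.1473·(1+2.001)/(2·0.6162)
= 0.1473·3.0010/1.2325 = 0.35863

Final: 0.35863


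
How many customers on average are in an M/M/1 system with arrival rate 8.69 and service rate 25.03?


ρ = λ/μ = 8.69/25.03 = 0.3472
L = ρ/(1−ρ) = 0.3472/(1 − 0.3472) = 0.3472/0.6528 = 0.5318

Final: 0.5318


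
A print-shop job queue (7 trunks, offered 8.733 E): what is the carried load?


B(7,8.733) = 0.347915 (Erlang-B)
Carried load = a(1 − B) = 8.733·(1 − 0.347915) = 8.733·0.652085 = 5.6947 E

Final: 5.6947 Erlangs


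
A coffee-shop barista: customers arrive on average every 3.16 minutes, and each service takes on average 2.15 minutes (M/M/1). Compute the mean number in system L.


λ = 60/3.16 = 18.9873 /hr
μ = 60/2.15 = 27.9070 /hr
ρ = λ/μ = 18.9873/27.9070 = 0.6804
L = ρ/(1−ρ) = 0.6804/0.3196 = 2.1287

Final: 2.1287


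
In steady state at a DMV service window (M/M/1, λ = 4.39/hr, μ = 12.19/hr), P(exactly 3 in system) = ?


ρ = 4.39/12.19 = 0.3601
P_n = (1−ρ)·ρ^n = (1 − 0.3601)·0.3601^3 = 0.6399·0.046707 = 0.029886

Final: 0.029886


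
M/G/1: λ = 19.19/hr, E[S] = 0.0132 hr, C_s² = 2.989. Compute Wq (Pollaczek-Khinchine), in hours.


ρ = λ·E[S] = 19.19·0.0132 = 0.2533
E[S²] = E[S]²(1+C_s²) = 0.0132²·(1+2.989) = 0.0006950
Wq = λ·E[S²]/(2(1−ρ)) = 19.19·0.0006950/(2·0.7467) = 0.008931 hr

Final: 0.008931 hr


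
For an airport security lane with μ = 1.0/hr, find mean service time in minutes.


Mean service time = 1/μ = 1/1.0 hour = 1.00000 hour
In minutes: 1.00000 × 60 = 60.0000 min

Final: 60.0000 min


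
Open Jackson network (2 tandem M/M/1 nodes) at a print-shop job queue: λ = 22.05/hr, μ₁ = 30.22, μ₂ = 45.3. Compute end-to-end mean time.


Each node sees arrival rate λ = 22.05/hr (tandem ⇒ throughput preserved).
W₁ = 1/(μ₁−λ) = 1/(30.22−22.05) = 0.12240 hr
W₂ = 1/(μ₂−λ) = 1/(45.3−22.05) = 0.04301 hr
W_total = W₁ + W₂ = 0.12240 + 0.04301 = 0.16541 hr

Final: 0.16541 hr


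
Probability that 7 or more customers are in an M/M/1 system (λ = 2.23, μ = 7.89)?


ρ = 2.23/7.89 = 0.2826
P(N ≥ n) = ρ^n = 0.2826^7 = 0.0001441

Final: 0.0001441


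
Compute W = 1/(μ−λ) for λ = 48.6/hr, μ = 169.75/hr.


W = 1/(μ−λ) = 1/(169.75 − 48.6) = 1/121.15 = 0.008254 hr

Final: 0.008254 hr


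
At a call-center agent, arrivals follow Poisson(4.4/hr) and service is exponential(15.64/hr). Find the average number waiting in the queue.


ρ = 4.4/15.64 = 0.2813
Lq = ρ²/(1−ρ) = 0.07915/0.7187 = 0.1101

Final: 0.1101


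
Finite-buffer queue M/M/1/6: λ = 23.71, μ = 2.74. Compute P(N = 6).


ρ = λ/μ = 23.71/2.74 = 8.6533
P_K = (1−ρ)ρ^K/(1−ρ^(K+1)) = (-7.6533·419842.062581)/(1 − 3633012.884595)
= -3213170.822015/-3633011.884595 = 0.884437

Final: 0.884437


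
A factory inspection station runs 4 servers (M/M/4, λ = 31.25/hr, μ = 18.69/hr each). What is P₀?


a = λ/μ = 31.25/18.69 = 1.6720; ρ = a/c = 0.4180
Σ_{k=0}^{3} a^k/k! (terms k=0..3) = 1.00000 + 1.67202 + 1.39782 + 0.77906 = 4.84890
Tail: a^4/(4!(1−ρ)) = 7.81561/(24·0.5820) = 0.55954
P₀ = 1/(4.84890 + 0.55954) = 1/5.40844 = 0.184896

Final: 0.184896


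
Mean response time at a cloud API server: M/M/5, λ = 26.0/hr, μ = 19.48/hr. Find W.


a = 1.3347; ρ = 0.2669; P₀ = 0.263014
Lq = P₀·a^c·ρ/(c!(1−ρ)²) = 0.004612
Wq = Lq/λ = 0.004612/26.0 = 0.0001774 hr
W = Wq + 1/μ = 0.0001774 + 0.05133 = 0.05151 hr

Final: 0.05151 hr


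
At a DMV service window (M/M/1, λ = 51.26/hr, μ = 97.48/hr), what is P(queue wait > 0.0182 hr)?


ρ = 51.26/97.48 = 0.5259
P(Wq > t) = ρ·e^{−(μ−λ)t} = 0.5259·e^{−0.8412}
= 0.5259·0.431191 = 0.226742

Final: 0.226742


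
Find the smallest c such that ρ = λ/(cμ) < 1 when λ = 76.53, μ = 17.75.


Stability requires cμ > λ ⇔ c > λ/μ.
λ/μ = 76.53/17.75 = 4.3115
Minimum integer c = ⌊4.3115⌋ + 1 = 5
Check: 5·17.75 = 88.75 > 76.53, while 4·17.75 = 71.00 ≤ 76.53

Final: 5 servers


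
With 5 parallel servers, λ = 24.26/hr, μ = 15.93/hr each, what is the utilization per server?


ρ = λ/(cμ) = 24.26/(5·15.93) = 24.26/79.65 = 0.3046

Final: 0.3046


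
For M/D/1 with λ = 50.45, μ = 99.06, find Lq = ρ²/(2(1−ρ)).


ρ = 50.45/99.06 = 0.5093
M/D/1: Lq = ρ²/(2(1−ρ)) = 0.2594/(2·0.4907) = 0.26428

Final: 0.26428


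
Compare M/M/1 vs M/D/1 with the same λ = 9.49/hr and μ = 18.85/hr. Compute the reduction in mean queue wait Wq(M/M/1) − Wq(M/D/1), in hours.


ρ = 9.49/18.85 = 0.5034
Wq(M/M/1) = ρ/(μ−λ) = 0.5034/9.36 = 0.05379 hr
Wq(M/D/1) = ρ/(2(μ−λ)) = 0.02689 hr
Savings = 0.05379 − 0.02689 = 0.02689 hr

Final: 0.02689 hr


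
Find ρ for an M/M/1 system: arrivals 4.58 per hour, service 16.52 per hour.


ρ = λ/μ = 4.58/16.52 = 0.2772

Final: 0.2772


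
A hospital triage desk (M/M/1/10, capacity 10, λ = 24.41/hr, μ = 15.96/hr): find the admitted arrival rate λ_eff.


ρ = 1.5294; P_K = (1−ρ)ρ^10/(1−ρ^11) = 0.349432
λ_eff = λ(1 − P_K) = 24.41·(1 − 0.349432) = 24.41·0.650568 = 15.8804 /hr

Final: 15.8804 /hr


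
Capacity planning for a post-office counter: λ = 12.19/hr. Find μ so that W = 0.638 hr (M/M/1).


W = 1/(μ−λ) ⇒ μ − λ = 1/W = 1/0.638 = 1.5674
μ = λ + 1/W = 12.19 + 1.5674 = 13.7574 per hr

Final: 13.7574 /hr


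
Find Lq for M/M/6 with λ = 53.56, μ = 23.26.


a = λ/μ = 2.3027; ρ = a/6 = 0.3838
P₀ = 0.099646
Lq = P₀·a^c·ρ / (c!·(1−ρ)²) = 0.099646·149.06825·0.3838/(720·0.37973)
= 0.02085

Final: 0.02085


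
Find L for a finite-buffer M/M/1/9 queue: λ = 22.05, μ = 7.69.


ρ = 22.05/7.69 = 2.8674
L = ρ[1 − (K+1)ρ^K + Kρ^(K+1)] / [(1−ρ)(1−ρ^(K+1))]
Numerator: 2.8674·(1 − 10·13102.081181 + 9·37568.386222) = 593817.866751
Denominator: (-1.8674)·(-37567.386222) = 70151.842152
L = 593817.866751/70151.842152 = 8.4648

Final: 8.4648


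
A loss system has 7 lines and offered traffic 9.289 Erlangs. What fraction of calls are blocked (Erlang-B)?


B(c,a) = (a^c/c!) / Σ_{k=0}^{c} a^k/k!
a^7/7! = 1184.001367
Σ terms (k=0..7): 1.00000 + 9.28900 + 43.14276 + 133.58437 + 310.21630 + 576.31984 + 892.23916 + 1184.00137 = 3149.792790
B = 1184.001367/3149.792790 = 0.375898

Final: 0.375898


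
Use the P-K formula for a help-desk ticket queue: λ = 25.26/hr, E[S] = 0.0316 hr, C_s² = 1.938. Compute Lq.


ρ = λ·E[S] = 25.26·0.0316 = 0.7982
Lq = ρ²(1+C_s²)/(2(1−ρ)) = 0.6371·(1+1.938)/(2·0.2018)
= 0.6371·2.9380/0.4036 = 4.63848

Final: 4.63848


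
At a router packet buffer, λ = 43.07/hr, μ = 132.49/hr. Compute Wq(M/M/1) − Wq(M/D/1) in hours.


ρ = 43.07/132.49 = 0.3251
Wq(M/M/1) = ρ/(μ−λ) = 0.3251/89.42 = 0.003635 hr
Wq(M/D/1) = ρ/(2(μ−λ)) = 0.001818 hr
Savings = 0.003635 − 0.001818 = 0.001818 hr

Final: 0.001818 hr
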